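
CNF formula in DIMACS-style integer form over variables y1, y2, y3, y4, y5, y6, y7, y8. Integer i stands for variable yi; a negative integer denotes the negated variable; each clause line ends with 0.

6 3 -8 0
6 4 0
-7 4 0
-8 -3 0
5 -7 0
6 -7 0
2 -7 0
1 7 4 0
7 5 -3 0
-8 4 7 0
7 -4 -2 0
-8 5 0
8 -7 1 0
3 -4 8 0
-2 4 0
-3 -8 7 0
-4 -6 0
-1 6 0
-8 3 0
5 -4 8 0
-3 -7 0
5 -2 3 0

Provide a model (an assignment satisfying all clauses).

y1 = True, y2 = False, y3 = False, y4 = False, y5 = False, y6 = True, y7 = False, y8 = False

Check each clause:
  1. (!y8 || y6 || y3) — !y8 is true.
  2. (y6 || y4) — y6 is true.
  3. (y4 || !y7) — !y7 is true.
  4. (!y3 || !y8) — !y8 is true.
  5. (!y7 || y5) — !y7 is true.
  6. (y6 || !y7) — !y7 is true.
  7. (!y7 || y2) — !y7 is true.
  8. (y4 || y7 || y1) — y1 is true.
  9. (y7 || !y3 || y5) — !y3 is true.
  10. (y7 || y4 || !y8) — !y8 is true.
  11. (y7 || !y4 || !y2) — !y4 is true.
  12. (y5 || !y8) — !y8 is true.
  13. (y1 || !y7 || y8) — y1 is true.
  14. (y3 || y8 || !y4) — !y4 is true.
  15. (!y2 || y4) — !y2 is true.
  16. (y7 || !y8 || !y3) — !y8 is true.
  17. (!y6 || !y4) — !y4 is true.
  18. (y6 || !y1) — y6 is true.
  19. (y3 || !y8) — !y8 is true.
  20. (y5 || y8 || !y4) — !y4 is true.
  21. (!y3 || !y7) — !y7 is true.
  22. (y5 || y3 || !y2) — !y2 is true.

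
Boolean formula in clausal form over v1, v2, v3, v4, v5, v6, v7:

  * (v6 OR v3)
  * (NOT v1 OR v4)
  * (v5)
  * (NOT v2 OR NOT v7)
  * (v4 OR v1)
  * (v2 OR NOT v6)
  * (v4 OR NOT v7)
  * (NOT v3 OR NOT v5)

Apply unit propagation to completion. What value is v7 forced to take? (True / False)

Unit clause (v5) sets v5 = True.
(NOT v3 OR NOT v5): since v5 = True, the clause reduces to (NOT v3). v3 = False.
(v6 OR v3): since v3 = False, the clause reduces to (v6). v6 = True.
In (v2 OR NOT v6), NOT v6 is now false; v2 must hold, so v2 = True.
From (NOT v2 OR NOT v7) and v2 = True: v7 = False.

False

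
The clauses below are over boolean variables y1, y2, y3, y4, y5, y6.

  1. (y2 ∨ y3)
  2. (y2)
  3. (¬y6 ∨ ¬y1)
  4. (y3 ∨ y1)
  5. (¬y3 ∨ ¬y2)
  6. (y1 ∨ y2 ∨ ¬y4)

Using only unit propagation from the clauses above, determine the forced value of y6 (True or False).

False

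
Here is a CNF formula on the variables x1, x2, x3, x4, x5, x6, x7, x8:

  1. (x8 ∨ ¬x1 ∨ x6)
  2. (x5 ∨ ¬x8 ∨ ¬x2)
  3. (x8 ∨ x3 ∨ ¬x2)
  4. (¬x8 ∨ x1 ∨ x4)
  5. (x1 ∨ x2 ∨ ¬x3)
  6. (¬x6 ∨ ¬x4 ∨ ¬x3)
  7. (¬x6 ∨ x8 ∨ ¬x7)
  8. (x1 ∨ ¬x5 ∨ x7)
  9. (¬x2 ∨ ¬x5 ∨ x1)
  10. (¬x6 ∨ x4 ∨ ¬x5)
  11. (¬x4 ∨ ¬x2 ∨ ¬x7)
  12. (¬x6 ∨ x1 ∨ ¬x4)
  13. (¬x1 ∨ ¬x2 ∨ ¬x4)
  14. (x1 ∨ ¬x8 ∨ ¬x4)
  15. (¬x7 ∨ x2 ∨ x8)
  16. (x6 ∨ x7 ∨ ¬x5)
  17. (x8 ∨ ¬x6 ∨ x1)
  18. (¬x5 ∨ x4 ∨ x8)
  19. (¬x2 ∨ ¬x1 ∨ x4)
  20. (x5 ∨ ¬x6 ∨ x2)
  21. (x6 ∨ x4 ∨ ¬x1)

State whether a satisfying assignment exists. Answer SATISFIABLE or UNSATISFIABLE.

SATISFIABLE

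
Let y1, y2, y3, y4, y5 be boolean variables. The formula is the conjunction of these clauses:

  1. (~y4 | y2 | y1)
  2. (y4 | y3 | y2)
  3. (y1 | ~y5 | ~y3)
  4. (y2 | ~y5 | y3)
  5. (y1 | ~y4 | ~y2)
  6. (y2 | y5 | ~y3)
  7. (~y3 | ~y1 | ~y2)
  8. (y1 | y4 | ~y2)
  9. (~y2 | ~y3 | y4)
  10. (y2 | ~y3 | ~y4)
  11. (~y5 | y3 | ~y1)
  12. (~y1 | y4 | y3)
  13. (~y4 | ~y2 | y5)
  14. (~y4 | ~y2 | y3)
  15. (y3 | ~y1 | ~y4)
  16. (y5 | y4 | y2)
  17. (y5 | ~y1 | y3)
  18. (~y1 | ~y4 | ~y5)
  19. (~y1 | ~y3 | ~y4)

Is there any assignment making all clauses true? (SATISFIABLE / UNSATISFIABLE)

Set y1 = True and propagate.
Set y2 = False and propagate.
The remaining clauses are satisfied by y3 = True, y4 = False, y5 = True.
So y1=T, y2=F, y3=T, y4=F, y5=T is a satisfying assignment.

SATISFIABLE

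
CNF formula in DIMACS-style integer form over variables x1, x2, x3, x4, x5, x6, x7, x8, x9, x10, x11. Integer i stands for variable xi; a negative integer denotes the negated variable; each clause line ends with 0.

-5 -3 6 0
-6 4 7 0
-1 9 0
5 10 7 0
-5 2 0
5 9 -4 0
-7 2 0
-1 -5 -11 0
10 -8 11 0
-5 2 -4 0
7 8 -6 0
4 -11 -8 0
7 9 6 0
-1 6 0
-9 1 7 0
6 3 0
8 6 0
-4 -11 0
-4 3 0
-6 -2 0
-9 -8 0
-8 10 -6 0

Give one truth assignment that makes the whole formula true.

x1=False, x2=True, x3=True, x4=False, x5=False, x6=False, x7=True, x8=True, x9=False, x10=True, x11=False

Check each clause:
  1. (!x5 || x6 || !x3) — !x5 is true.
  2. (x7 || x4 || !x6) — !x6 is true.
  3. (!x1 || x9) — !x1 is true.
  4. (x10 || x5 || x7) — x10 is true.
  5. (!x5 || x2) — x2 is true.
  6. (x9 || !x4 || x5) — !x4 is true.
  7. (!x7 || x2) — x2 is true.
  8. (!x11 || !x5 || !x1) — !x5 is true.
  9. (x10 || x11 || !x8) — x10 is true.
  10. (x2 || !x5 || !x4) — x2 is true.
  11. (x8 || x7 || !x6) — x8 is true.
  12. (!x11 || !x8 || x4) — !x11 is true.
  13. (x9 || x7 || x6) — x7 is true.
  14. (!x1 || x6) — !x1 is true.
  15. (!x9 || x1 || x7) — x7 is true.
  16. (x3 || x6) — x3 is true.
  17. (x6 || x8) — x8 is true.
  18. (!x11 || !x4) — !x4 is true.
  19. (!x4 || x3) — x3 is true.
  20. (!x6 || !x2) — !x6 is true.
  21. (!x8 || !x9) — !x9 is true.
  22. (!x8 || x10 || !x6) — !x6 is true.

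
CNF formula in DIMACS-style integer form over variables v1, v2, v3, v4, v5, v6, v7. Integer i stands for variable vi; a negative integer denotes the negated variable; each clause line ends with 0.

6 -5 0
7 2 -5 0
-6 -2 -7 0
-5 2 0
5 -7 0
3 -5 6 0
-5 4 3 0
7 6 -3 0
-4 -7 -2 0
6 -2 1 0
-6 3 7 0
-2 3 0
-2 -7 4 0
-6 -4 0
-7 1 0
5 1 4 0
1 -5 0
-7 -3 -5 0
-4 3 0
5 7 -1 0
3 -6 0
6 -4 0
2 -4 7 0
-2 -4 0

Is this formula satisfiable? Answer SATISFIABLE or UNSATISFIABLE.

Try v1 = True.
For the remaining variables, v2 = True, v3 = True, v4 = False, v5 = True, v6 = True, v7 = False works.
So v1=True  v2=True  v3=True  v4=False  v5=True  v6=True  v7=False is a satisfying assignment.

SATISFIABLE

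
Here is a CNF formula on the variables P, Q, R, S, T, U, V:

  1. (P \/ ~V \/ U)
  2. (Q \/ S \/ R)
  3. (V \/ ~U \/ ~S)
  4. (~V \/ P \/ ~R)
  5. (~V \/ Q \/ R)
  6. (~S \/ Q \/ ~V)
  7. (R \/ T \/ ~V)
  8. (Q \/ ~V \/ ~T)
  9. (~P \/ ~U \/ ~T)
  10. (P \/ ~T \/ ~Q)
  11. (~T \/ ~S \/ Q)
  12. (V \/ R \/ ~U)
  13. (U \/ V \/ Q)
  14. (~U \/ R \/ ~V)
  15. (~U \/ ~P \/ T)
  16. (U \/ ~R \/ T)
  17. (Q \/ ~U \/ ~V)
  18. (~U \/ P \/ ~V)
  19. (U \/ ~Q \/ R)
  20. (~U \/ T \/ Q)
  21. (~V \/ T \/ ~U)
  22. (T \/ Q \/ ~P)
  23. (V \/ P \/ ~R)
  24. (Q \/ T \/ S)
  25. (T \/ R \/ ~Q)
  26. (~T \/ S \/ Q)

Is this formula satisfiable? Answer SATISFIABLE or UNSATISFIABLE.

Branch on P: take P = True.
Set Q = True and propagate.
Try R = True.
The remaining clauses are satisfied by S = False, T = True, U = False, V = True.
So P=T, Q=T, R=T, S=F, T=T, U=F, V=T is a satisfying assignment.

SATISFIABLE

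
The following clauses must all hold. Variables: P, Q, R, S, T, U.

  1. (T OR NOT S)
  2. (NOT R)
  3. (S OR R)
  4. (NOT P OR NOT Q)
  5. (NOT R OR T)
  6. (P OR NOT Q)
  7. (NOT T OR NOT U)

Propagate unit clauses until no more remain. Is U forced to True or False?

Unit clause (NOT R) sets R = False.
From (R OR S) and R = False: S = True.
From (T OR NOT S) and S = True: T = True.
(NOT U OR NOT T): since T = True, the clause reduces to (NOT U). U = False.

False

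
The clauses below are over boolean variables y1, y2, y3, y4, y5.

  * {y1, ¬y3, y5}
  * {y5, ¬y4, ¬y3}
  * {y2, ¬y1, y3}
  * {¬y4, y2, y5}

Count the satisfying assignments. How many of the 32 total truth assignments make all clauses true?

Case analysis on y3 and y5:
  y3=T, y5=T: y1, y2, y4 free → 2^3 = 8.
  y3=T, y5=F: remaining (y1,y2,y4) ∈ {(T,F,F); (T,T,F)} — 2.
  y3=F, y5=T: y4 free; 3 ways for (y1,y2) × 2^1 = 6.
  y3=F, y5=F: 5 of the 8 assignments to (y1,y2,y4) work.
Total: 8 + 2 + 6 + 5 = 21.

21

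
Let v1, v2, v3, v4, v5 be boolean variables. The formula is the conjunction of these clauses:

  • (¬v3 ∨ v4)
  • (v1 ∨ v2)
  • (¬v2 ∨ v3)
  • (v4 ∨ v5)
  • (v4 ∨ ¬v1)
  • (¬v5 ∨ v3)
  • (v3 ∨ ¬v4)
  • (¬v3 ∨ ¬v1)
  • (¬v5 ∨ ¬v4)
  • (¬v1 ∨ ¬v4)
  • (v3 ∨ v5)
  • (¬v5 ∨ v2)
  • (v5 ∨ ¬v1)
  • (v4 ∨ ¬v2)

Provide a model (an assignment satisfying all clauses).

v1=False  v2=True  v3=True  v4=True  v5=False

Check each clause:
  1. (¬v3 ∨ v4) — v4 is true.
  2. (v1 ∨ v2) — v2 is true.
  3. (¬v2 ∨ v3) — v3 is true.
  4. (v5 ∨ v4) — v4 is true.
  5. (v4 ∨ ¬v1) — v4 is true.
  6. (¬v5 ∨ v3) — v3 is true.
  7. (v3 ∨ ¬v4) — v3 is true.
  8. (¬v3 ∨ ¬v1) — ¬v1 is true.
  9. (¬v5 ∨ ¬v4) — ¬v5 is true.
  10. (¬v4 ∨ ¬v1) — ¬v1 is true.
  11. (v3 ∨ v5) — v3 is true.
  12. (¬v5 ∨ v2) — v2 is true.
  13. (¬v1 ∨ v5) — ¬v1 is true.
  14. (¬v2 ∨ v4) — v4 is true.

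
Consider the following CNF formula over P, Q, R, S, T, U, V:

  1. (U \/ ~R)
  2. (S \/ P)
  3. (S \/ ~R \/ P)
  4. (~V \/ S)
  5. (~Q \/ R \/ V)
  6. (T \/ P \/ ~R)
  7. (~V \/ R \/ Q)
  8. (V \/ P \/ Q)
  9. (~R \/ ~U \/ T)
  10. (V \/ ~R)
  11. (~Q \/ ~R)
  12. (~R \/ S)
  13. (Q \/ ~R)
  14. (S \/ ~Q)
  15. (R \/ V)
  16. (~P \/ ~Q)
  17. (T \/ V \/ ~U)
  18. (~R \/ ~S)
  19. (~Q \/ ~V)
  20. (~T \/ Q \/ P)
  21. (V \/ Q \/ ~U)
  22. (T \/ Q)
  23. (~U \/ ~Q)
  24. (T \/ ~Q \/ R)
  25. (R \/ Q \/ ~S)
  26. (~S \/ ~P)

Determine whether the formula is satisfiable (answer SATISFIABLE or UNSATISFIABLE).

UNSATISFIABLE

Q = True:
  propagation gives R=False, V=True; an empty clause results — contradiction.
Q = False:
  propagation gives R=False, V=False; an empty clause results — contradiction.
Every branch closes, so no satisfying assignment exists.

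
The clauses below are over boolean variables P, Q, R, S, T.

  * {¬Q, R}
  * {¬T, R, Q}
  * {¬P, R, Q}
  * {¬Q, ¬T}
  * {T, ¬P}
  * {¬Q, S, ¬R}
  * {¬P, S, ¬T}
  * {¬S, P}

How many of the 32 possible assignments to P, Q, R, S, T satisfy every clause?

4

The models are:
  P=F Q=F R=F S=F T=F
  P=F Q=F R=T S=F T=F
  P=F Q=F R=T S=F T=T
  P=T Q=F R=T S=T T=T
Count: 4.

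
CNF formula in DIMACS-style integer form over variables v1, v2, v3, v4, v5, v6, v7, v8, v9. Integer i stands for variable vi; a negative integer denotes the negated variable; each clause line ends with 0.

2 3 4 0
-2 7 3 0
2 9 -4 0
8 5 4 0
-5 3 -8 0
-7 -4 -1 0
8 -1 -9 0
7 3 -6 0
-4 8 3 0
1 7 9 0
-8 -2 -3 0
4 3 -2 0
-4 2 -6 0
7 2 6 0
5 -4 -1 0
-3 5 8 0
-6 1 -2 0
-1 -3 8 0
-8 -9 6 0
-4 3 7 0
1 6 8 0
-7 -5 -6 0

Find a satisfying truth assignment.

v1=True, v2=False, v3=True, v4=False, v5=False, v6=False, v7=True, v8=True, v9=False

Check each clause:
  1. (v2 ∨ v4 ∨ v3) — v3 is true.
  2. (v3 ∨ ¬v2 ∨ v7) — v3 is true.
  3. (v9 ∨ v2 ∨ ¬v4) — ¬v4 is true.
  4. (v8 ∨ v4 ∨ v5) — v8 is true.
  5. (¬v5 ∨ ¬v8 ∨ v3) — v3 is true.
  6. (¬v1 ∨ ¬v4 ∨ ¬v7) — ¬v4 is true.
  7. (v8 ∨ ¬v1 ∨ ¬v9) — v8 is true.
  8. (v7 ∨ ¬v6 ∨ v3) — ¬v6 is true.
  9. (v3 ∨ ¬v4 ∨ v8) — v8 is true.
  10. (v9 ∨ v1 ∨ v7) — v1 is true.
  11. (¬v2 ∨ ¬v8 ∨ ¬v3) — ¬v2 is true.
  12. (¬v2 ∨ v4 ∨ v3) — v3 is true.
  13. (¬v6 ∨ v2 ∨ ¬v4) — ¬v6 is true.
  14. (v2 ∨ v6 ∨ v7) — v7 is true.
  15. (¬v1 ∨ v5 ∨ ¬v4) — ¬v4 is true.
  16. (v5 ∨ ¬v3 ∨ v8) — v8 is true.
  17. (¬v2 ∨ ¬v6 ∨ v1) — v1 is true.
  18. (v8 ∨ ¬v3 ∨ ¬v1) — v8 is true.
  19. (v6 ∨ ¬v9 ∨ ¬v8) — ¬v9 is true.
  20. (v7 ∨ v3 ∨ ¬v4) — v3 is true.
  21. (v8 ∨ v6 ∨ v1) — v8 is true.
  22. (¬v7 ∨ ¬v6 ∨ ¬v5) — ¬v6 is true.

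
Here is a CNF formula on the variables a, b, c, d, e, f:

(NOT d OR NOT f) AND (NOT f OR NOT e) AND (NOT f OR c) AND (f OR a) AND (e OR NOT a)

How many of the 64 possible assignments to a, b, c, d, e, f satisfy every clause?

10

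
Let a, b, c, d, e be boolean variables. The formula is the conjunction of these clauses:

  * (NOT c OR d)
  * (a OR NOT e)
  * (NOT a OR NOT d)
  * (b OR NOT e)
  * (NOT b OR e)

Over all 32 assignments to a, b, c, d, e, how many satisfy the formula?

The models are:
  a=0 b=0 c=0 d=0 e=0
  a=0 b=0 c=0 d=1 e=0
  a=0 b=0 c=1 d=1 e=0
  a=1 b=0 c=0 d=0 e=0
  a=1 b=1 c=0 d=0 e=1
Count: 5.

5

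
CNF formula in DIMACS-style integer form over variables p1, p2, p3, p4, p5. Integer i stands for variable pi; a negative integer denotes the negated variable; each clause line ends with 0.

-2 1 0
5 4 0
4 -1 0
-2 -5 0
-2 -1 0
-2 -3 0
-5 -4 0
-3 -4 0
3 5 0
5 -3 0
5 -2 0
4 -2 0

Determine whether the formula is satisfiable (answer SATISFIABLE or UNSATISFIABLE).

SATISFIABLE

p2 occurs only negated in the remaining clauses — set p2 = False.
Try p1 = False.
For the remaining variables, p3 = True, p4 = False, p5 = True works.
Every clause has at least one true literal under this assignment.
So p1=False, p2=False, p3=True, p4=False, p5=True is a satisfying assignment.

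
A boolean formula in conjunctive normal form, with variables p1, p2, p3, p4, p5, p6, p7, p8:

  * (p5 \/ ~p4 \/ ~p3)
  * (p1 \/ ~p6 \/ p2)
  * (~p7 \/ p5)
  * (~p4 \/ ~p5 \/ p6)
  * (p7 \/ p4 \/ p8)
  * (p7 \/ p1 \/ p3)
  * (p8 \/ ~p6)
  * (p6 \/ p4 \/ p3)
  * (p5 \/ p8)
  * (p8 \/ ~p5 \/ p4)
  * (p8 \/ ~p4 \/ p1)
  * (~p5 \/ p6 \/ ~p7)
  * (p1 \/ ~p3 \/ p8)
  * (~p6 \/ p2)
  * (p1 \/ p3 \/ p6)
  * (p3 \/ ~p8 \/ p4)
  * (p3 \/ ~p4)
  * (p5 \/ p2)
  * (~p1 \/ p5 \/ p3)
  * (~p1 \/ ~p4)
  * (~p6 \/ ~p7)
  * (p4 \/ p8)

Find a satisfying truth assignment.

Pure literal: p2 appears only positively; assign p2 = True.
Set p1 = False and propagate.
The remaining clauses are satisfied by p3 = True, p4 = False, p5 = True, p6 = True, p7 = False, p8 = True.
Every clause has at least one true literal under this assignment.

p1=F, p2=T, p3=T, p4=F, p5=T, p6=T, p7=F, p8=T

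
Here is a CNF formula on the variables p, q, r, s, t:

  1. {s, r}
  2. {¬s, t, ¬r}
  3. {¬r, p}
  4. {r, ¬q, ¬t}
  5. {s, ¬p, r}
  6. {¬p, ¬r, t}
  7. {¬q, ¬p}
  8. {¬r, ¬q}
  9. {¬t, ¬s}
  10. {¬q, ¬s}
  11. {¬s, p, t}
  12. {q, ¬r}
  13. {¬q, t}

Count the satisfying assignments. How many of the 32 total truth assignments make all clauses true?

The models are:
  p=1 q=0 r=0 s=1 t=0
That's 1 in total.

1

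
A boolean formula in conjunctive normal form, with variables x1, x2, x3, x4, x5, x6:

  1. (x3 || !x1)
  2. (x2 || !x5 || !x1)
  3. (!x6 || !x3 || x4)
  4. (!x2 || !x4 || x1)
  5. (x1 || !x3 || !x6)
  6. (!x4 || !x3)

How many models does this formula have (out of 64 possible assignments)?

Split on x1, then x3.
  x1=1, x3=1: remaining (x2,x4,x5,x6) ∈ {(0,0,0,0); (1,0,0,0); (1,0,1,0)} — 3.
  x1=1, x3=0: a clause becomes empty — 0.
  x1=0, x3=1: remaining (x2,x4,x5,x6) ∈ {(0,0,0,0); (0,0,1,0); (1,0,0,0); (1,0,1,0)} — 4.
  x1=0, x3=0: x5, x6 free; 3 ways for (x2,x4) × 2^2 = 12.
Total: 3 + 0 + 4 + 12 = 19.

19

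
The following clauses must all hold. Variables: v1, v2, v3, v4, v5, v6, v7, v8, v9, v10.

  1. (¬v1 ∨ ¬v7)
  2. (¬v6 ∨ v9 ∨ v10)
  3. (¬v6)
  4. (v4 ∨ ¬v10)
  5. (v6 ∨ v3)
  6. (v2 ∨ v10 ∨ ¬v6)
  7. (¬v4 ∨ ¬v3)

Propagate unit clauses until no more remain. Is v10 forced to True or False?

False

(¬v6) is a unit clause: v6 = False.
From (v6 ∨ v3) and v6 = False: v3 = True.
From (¬v3 ∨ ¬v4) and v3 = True: v4 = False.
From (¬v10 ∨ v4) and v4 = False: v10 = False.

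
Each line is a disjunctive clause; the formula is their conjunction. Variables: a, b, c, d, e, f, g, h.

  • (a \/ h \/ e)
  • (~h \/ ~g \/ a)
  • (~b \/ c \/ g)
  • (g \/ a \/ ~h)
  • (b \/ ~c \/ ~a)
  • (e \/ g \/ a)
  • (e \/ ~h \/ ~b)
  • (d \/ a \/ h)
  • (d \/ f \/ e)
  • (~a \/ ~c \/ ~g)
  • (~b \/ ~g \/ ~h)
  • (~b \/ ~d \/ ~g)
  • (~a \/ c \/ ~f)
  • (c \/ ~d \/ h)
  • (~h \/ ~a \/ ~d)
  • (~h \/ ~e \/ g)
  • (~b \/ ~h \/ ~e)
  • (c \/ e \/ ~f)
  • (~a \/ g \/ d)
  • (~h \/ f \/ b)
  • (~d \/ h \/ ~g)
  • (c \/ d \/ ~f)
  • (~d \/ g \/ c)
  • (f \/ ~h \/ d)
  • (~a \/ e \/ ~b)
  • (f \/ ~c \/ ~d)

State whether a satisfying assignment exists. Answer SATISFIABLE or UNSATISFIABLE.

SATISFIABLE

Try a = True.
Set b = True and propagate.
  then e is forced to True.
  then h is forced to False.
Branch on c: take c = False.
  then g is forced to True.
  then d is forced to False.
  then f is forced to False.
Every clause has at least one true literal under this assignment.
So a=True, b=True, c=False, d=False, e=True, f=False, g=True, h=False is a satisfying assignment.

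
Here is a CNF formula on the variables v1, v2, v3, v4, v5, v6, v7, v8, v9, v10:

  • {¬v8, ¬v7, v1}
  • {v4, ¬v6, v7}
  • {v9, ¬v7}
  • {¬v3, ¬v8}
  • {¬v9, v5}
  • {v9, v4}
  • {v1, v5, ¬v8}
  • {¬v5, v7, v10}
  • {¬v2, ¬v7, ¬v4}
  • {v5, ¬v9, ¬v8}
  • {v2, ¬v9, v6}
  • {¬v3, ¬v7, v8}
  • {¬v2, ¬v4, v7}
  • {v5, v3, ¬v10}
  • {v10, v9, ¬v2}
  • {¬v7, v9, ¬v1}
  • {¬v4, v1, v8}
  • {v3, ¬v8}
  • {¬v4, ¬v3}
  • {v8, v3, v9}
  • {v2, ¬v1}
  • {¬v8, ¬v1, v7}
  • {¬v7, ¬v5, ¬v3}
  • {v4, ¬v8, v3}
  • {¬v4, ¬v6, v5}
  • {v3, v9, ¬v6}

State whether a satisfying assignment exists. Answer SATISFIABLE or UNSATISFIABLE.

SATISFIABLE

Branch on v1: take v1 = False.
The remaining clauses are satisfied by v2 = True, v3 = False, v4 = False, v5 = True, v6 = False, v7 = True, v8 = False, v9 = True, v10 = True.
Every clause has at least one true literal under this assignment.
So v1 = F, v2 = T, v3 = F, v4 = F, v5 = T, v6 = F, v7 = T, v8 = F, v9 = T, v10 = T is a satisfying assignment.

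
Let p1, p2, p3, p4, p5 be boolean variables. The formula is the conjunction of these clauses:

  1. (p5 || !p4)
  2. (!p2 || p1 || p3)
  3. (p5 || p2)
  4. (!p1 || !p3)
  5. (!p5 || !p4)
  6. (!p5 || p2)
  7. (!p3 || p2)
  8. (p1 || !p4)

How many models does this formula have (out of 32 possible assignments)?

The models are:
  p1=0 p2=1 p3=1 p4=0 p5=0
  p1=0 p2=1 p3=1 p4=0 p5=1
  p1=1 p2=1 p3=0 p4=0 p5=0
  p1=1 p2=1 p3=0 p4=0 p5=1
That's 4 in total.

4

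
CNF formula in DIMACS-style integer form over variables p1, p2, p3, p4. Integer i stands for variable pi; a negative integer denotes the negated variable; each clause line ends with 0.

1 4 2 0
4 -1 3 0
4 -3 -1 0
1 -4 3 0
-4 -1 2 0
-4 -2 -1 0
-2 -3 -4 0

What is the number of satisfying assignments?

Satisfying assignments:
  p1=F p2=F p3=T p4=T
  p1=F p2=T p3=F p4=F
  p1=F p2=T p3=T p4=F
That's 3 in total.

3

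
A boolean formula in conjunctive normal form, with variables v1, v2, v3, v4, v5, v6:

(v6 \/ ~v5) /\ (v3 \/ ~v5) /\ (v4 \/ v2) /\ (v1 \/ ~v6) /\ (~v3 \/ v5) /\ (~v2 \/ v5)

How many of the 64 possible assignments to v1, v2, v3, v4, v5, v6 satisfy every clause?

6

The models are:
  v1=F v2=F v3=F v4=T v5=F v6=F
  v1=T v2=F v3=F v4=T v5=F v6=F
  v1=T v2=F v3=F v4=T v5=F v6=T
  v1=T v2=F v3=T v4=T v5=T v6=T
  v1=T v2=T v3=T v4=F v5=T v6=T
  v1=T v2=T v3=T v4=T v5=T v6=T
That's 6 in total.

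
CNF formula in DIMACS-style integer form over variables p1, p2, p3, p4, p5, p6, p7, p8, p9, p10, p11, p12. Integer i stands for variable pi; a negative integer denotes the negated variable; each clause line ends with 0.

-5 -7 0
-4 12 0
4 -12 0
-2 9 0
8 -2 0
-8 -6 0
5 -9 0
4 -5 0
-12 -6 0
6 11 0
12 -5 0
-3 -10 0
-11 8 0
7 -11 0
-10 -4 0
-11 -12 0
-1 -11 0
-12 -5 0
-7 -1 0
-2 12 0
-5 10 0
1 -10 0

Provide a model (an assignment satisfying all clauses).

p1=False, p2=False, p3=True, p4=False, p5=False, p6=True, p7=False, p8=False, p9=False, p10=False, p11=False, p12=False

Pure literal: p2 appears only negated; assign p2 = False.
Try p1 = False.
  then p10 is forced to False.
  then p5 is forced to False.
  then p9 is forced to False.
Set p4 = False and propagate.
  then p12 is forced to False.
Try p6 = True.
  then p8 is forced to False.
  then p11 is forced to False.
p3, p7 are now unconstrained; take p3 = True, p7 = False.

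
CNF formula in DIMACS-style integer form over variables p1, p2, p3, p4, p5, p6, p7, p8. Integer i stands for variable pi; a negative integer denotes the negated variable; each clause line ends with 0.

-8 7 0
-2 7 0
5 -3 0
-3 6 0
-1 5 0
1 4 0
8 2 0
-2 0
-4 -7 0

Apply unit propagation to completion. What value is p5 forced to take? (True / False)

Unit clause (!p2) sets p2 = False.
From (p8 || p2) and p2 = False: p8 = True.
(!p8 || p7) with p8 = True leaves only p7, so p7 = True.
(!p4 || !p7): since p7 = True, the clause reduces to (!p4). p4 = False.
(p1 || p4) with p4 = False leaves only p1, so p1 = True.
From (!p1 || p5) and p1 = True: p5 = True.

True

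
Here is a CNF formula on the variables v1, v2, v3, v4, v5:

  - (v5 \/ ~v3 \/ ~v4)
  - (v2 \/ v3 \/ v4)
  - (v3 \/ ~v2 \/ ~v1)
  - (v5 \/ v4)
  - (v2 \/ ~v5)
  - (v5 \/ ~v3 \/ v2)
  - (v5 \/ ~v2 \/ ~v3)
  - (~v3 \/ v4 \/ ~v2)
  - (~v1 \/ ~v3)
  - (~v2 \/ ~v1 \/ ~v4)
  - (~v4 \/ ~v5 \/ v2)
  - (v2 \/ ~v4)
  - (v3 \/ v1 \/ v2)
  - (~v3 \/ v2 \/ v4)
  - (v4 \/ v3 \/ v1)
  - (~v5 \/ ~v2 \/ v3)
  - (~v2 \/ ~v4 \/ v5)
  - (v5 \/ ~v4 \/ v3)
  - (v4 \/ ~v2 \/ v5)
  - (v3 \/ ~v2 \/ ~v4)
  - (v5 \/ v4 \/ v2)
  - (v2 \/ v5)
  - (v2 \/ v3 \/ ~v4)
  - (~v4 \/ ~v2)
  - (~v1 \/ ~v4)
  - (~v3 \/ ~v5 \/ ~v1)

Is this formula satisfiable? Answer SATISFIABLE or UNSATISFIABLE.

UNSATISFIABLE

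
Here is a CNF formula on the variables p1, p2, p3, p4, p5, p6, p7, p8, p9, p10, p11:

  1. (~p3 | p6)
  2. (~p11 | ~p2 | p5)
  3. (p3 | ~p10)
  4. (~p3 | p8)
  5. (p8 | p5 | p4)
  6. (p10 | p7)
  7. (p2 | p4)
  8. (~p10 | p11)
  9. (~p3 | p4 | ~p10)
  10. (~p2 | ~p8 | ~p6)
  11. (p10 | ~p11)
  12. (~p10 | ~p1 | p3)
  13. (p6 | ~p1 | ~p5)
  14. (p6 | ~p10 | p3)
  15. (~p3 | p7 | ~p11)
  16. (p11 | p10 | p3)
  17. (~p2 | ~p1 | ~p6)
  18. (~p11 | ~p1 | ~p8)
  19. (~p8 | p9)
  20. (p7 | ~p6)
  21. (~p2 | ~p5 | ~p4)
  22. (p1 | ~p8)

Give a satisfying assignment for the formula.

p1=True  p2=False  p3=True  p4=True  p5=False  p6=True  p7=True  p8=True  p9=True  p10=False  p11=False

p7 occurs only positively in the remaining clauses — set p7 = True.
Pure literal: p9 appears only positively; assign p9 = True.
Try p1 = True.
Branch on p2: take p2 = False.
  then p4 is forced to True.
Branch on p3: take p3 = True.
  then p6 is forced to True.
  then p8 is forced to True.
  then p11 is forced to False.
  then p10 is forced to False.
p5 is now unconstrained; take p5 = False.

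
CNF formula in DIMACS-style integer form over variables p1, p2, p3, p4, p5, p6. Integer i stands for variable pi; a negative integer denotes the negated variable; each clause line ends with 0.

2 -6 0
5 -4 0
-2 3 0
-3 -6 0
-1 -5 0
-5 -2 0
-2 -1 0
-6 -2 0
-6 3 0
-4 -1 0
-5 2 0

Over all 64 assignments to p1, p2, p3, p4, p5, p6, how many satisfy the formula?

The models are:
  p1=F p2=F p3=F p4=F p5=F p6=F
  p1=F p2=F p3=T p4=F p5=F p6=F
  p1=F p2=T p3=T p4=F p5=F p6=F
  p1=T p2=F p3=F p4=F p5=F p6=F
  p1=T p2=F p3=T p4=F p5=F p6=F
Count: 5.

5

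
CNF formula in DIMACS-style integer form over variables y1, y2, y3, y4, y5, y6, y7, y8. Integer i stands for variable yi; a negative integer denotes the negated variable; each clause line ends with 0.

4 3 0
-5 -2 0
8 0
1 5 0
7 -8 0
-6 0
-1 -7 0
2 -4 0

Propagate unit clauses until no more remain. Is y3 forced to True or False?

True

(y8) stands alone — y8 = True.
From (!y8 || y7) and y8 = True: y7 = True.
(!y6) stands alone — y6 = False.
In (!y7 || !y1), !y7 is now false; !y1 must hold, so y1 = False.
(y5 || y1) with y1 = False leaves only y5, so y5 = True.
(!y5 || !y2): since y5 = True, the clause reduces to (!y2). y2 = False.
From (y2 || !y4) and y2 = False: y4 = False.
From (y4 || y3) and y4 = False: y3 = True.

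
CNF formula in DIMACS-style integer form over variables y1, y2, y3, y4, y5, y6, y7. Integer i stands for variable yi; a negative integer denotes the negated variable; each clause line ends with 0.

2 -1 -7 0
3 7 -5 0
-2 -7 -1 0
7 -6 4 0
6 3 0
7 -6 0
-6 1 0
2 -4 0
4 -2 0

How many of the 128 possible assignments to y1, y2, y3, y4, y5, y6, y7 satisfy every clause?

Split on y7, then y2.
  y7=1, y2=1: remaining (y1,y3,y4,y5,y6) ∈ {(0,1,1,0,0); (0,1,1,1,0)} — 2.
  y7=1, y2=0: remaining (y1,y3,y4,y5,y6) ∈ {(0,1,0,0,0); (0,1,0,1,0)} — 2.
  y7=0, y2=1: remaining (y1,y3,y4,y5,y6) ∈ {(0,1,1,0,0); (0,1,1,1,0); (1,1,1,0,0); (1,1,1,1,0)} — 4.
  y7=0, y2=0: remaining (y1,y3,y4,y5,y6) ∈ {(0,1,0,0,0); (0,1,0,1,0); (1,1,0,0,0); (1,1,0,1,0)} — 4.
Total: 2 + 2 + 4 + 4 = 12.

12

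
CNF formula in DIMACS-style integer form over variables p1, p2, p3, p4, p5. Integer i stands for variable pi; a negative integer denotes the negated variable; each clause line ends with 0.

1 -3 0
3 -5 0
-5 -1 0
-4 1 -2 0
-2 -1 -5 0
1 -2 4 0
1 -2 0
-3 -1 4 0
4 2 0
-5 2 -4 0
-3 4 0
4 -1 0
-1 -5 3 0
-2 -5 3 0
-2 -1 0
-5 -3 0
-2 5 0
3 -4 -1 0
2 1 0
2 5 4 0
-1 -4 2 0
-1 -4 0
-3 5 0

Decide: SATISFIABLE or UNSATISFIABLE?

UNSATISFIABLE

p1 = True:
  propagation gives p5=False, p4=True; an empty clause results — contradiction.
p1 = False:
  propagation gives p3=False, p5=False, p2=False; an empty clause results — contradiction.
Every branch closes, so no satisfying assignment exists.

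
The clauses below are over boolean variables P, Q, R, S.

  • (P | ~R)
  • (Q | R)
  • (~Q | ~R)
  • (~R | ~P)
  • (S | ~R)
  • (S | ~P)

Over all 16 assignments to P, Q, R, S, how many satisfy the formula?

The models are:
  P=F Q=T R=F S=F
  P=F Q=T R=F S=T
  P=T Q=T R=F S=T
Count: 3.

3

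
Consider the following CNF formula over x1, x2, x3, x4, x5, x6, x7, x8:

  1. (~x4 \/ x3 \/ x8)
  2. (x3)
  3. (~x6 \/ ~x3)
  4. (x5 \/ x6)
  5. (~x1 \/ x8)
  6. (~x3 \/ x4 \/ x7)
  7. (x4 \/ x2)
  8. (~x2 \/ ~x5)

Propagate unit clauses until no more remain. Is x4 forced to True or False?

True

Unit clause (x3) sets x3 = True.
(~x3 \/ ~x6): since x3 = True, the clause reduces to (~x6). x6 = False.
(x5 \/ x6) with x6 = False leaves only x5, so x5 = True.
From (~x2 \/ ~x5) and x5 = True: x2 = False.
In (x4 \/ x2), x2 is now false; x4 must hold, so x4 = True.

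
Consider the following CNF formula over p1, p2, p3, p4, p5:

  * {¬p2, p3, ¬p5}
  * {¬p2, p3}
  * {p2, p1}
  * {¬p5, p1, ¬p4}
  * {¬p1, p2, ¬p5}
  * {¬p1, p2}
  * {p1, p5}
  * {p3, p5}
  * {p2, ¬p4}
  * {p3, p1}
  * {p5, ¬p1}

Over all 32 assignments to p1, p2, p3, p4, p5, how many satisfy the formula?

3

The models are:
  p1=F p2=T p3=T p4=F p5=T
  p1=T p2=T p3=T p4=F p5=T
  p1=T p2=T p3=T p4=T p5=T
That's 3 in total.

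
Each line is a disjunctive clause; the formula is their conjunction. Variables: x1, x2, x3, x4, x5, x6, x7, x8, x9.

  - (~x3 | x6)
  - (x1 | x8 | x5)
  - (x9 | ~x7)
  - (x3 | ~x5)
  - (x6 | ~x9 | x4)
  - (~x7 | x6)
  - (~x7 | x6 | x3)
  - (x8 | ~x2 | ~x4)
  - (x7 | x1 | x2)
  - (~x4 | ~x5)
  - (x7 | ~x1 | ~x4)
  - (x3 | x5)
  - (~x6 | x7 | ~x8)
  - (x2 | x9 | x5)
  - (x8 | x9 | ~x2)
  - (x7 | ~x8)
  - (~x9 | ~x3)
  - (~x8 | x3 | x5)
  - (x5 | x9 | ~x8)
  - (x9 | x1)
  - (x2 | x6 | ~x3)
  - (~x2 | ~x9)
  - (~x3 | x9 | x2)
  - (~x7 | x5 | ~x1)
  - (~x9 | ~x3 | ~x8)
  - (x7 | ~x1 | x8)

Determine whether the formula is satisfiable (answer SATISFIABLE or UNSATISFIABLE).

UNSATISFIABLE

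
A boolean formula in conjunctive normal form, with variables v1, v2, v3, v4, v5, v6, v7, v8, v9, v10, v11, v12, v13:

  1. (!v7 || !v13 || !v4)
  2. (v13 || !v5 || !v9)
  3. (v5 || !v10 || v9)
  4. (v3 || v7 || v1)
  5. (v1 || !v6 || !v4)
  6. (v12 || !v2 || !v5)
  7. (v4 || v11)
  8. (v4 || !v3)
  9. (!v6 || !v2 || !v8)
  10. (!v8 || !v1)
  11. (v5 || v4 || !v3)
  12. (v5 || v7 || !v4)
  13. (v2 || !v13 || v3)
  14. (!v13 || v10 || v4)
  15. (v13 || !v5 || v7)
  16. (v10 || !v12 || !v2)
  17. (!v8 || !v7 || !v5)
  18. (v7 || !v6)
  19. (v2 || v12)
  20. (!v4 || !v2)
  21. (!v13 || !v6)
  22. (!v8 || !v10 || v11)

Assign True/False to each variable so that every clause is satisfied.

v1=T, v2=T, v3=F, v4=F, v5=F, v6=F, v7=F, v8=F, v9=F, v10=F, v11=T, v12=F, v13=F

v6 occurs only negated in the remaining clauses — set v6 = False.
Pure literal: v8 appears only negated; assign v8 = False.
Try v1 = True.
Set v2 = True and propagate.
  then v4 is forced to False.
  then v11 is forced to True.
  then v3 is forced to False.
For the remaining variables, v5 = False, v7 = False, v9 = False, v10 = False, v12 = False, v13 = False works.
Check each clause:
  1. (!v7 || !v13 || !v4) — !v7 is true.
  2. (!v9 || v13 || !v5) — !v5 is true.
  3. (!v10 || v9 || v5) — !v10 is true.
  4. (v7 || v3 || v1) — v1 is true.
  5. (!v4 || !v6 || v1) — v1 is true.
  6. (!v5 || v12 || !v2) — !v5 is true.
  7. (v4 || v11) — v11 is true.
  8. (!v3 || v4) — !v3 is true.
  9. (!v6 || !v2 || !v8) — !v8 is true.
  10. (!v1 || !v8) — !v8 is true.
  11. (!v3 || v4 || v5) — !v3 is true.
  12. (!v4 || v5 || v7) — !v4 is true.
  13. (v2 || !v13 || v3) — v2 is true.
  14. (v4 || !v13 || v10) — !v13 is true.
  15. (!v5 || v13 || v7) — !v5 is true.
  16. (!v2 || v10 || !v12) — !v12 is true.
  17. (!v7 || !v5 || !v8) — !v8 is true.
  18. (!v6 || v7) — !v6 is true.
  19. (v2 || v12) — v2 is true.
  20. (!v4 || !v2) — !v4 is true.
  21. (!v13 || !v6) — !v6 is true.
  22. (!v8 || v11 || !v10) — !v8 is true.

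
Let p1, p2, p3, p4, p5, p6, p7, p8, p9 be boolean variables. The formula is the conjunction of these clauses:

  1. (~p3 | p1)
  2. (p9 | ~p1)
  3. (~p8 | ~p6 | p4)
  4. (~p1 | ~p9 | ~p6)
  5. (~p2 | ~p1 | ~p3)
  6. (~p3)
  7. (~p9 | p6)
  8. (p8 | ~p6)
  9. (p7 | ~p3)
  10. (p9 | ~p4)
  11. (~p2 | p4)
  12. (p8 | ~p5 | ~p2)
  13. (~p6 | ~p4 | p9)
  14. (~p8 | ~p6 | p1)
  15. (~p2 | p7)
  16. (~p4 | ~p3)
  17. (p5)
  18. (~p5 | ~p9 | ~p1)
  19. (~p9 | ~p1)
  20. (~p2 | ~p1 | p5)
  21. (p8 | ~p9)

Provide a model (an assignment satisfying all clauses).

p1 = F, p2 = F, p3 = F, p4 = F, p5 = T, p6 = F, p7 = T, p8 = T, p9 = F

Unit propagation: (~p3) forces p3 = False.
(p5) is a unit clause, so p5 = True.
p2 occurs only negated in the remaining clauses — set p2 = False.
p7 occurs only positively in the remaining clauses — set p7 = True.
Try p1 = False.
Set p4 = False and propagate.
For the remaining variables, p6 = False, p8 = True, p9 = False works.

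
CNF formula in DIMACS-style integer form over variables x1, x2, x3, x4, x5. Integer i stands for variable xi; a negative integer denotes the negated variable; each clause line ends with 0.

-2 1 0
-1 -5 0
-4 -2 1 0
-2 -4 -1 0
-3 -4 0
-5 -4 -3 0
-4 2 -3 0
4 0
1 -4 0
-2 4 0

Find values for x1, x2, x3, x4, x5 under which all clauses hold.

x1=True, x2=False, x3=False, x4=True, x5=False

Unit propagation: (x4) forces x4 = True.
The clause (¬x3) is unit: x3 must be False.
The clause (x1) is unit: x1 must be True.
The clause (¬x5) is unit: x5 must be False.
The clause (¬x2) is unit: x2 must be False.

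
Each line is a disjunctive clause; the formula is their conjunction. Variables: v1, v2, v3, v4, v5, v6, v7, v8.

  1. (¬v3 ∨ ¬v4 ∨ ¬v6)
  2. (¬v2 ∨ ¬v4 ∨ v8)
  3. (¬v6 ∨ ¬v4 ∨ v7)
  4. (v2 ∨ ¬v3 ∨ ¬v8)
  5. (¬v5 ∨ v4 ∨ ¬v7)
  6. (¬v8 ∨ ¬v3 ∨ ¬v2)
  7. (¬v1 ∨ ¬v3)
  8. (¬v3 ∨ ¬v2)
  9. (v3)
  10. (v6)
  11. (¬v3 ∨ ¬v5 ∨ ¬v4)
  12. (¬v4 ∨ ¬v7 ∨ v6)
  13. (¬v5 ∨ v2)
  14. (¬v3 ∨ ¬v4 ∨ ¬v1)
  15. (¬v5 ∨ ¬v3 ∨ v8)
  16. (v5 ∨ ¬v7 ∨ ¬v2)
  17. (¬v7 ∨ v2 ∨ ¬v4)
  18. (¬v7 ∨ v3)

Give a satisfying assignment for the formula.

The clause (v3) is unit: v3 must be True.
Unit propagation: (¬v1) forces v1 = False.
The clause (¬v2) is unit: v2 must be False.
The clause (¬v8) is unit: v8 must be False.
The clause (v6) is unit: v6 must be True.
The clause (¬v4) is unit: v4 must be False.
(¬v5) is a unit clause, so v5 = False.
v7 is now unconstrained; take v7 = True.
Check each clause:
  1. (¬v6 ∨ ¬v4 ∨ ¬v3) — ¬v4 is true.
  2. (¬v4 ∨ v8 ∨ ¬v2) — ¬v4 is true.
  3. (v7 ∨ ¬v4 ∨ ¬v6) — ¬v4 is true.
  4. (¬v3 ∨ ¬v8 ∨ v2) — ¬v8 is true.
  5. (¬v5 ∨ v4 ∨ ¬v7) — ¬v5 is true.
  6. (¬v2 ∨ ¬v3 ∨ ¬v8) — ¬v8 is true.
  7. (¬v1 ∨ ¬v3) — ¬v1 is true.
  8. (¬v3 ∨ ¬v2) — ¬v2 is true.
  9. (v3) — v3 is true.
  10. (v6) — v6 is true.
  11. (¬v3 ∨ ¬v5 ∨ ¬v4) — ¬v5 is true.
  12. (v6 ∨ ¬v4 ∨ ¬v7) — ¬v4 is true.
  13. (v2 ∨ ¬v5) — ¬v5 is true.
  14. (¬v4 ∨ ¬v3 ∨ ¬v1) — ¬v4 is true.
  15. (v8 ∨ ¬v5 ∨ ¬v3) — ¬v5 is true.
  16. (¬v2 ∨ v5 ∨ ¬v7) — ¬v2 is true.
  17. (v2 ∨ ¬v7 ∨ ¬v4) — ¬v4 is true.
  18. (¬v7 ∨ v3) — v3 is true.

v1 = False, v2 = False, v3 = True, v4 = False, v5 = False, v6 = True, v7 = True, v8 = False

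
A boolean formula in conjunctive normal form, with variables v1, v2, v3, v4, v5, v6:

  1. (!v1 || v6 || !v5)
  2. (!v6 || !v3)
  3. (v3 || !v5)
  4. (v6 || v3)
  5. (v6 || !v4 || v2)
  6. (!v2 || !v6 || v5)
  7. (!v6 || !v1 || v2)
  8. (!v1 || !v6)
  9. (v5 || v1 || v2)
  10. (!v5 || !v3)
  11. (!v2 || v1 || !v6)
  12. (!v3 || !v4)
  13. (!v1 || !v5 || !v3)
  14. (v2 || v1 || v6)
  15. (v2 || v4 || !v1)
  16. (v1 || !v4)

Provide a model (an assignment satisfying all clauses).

v1 = True  v2 = True  v3 = True  v4 = False  v5 = False  v6 = False

Check each clause:
  1. (!v5 || v6 || !v1) — !v5 is true.
  2. (!v6 || !v3) — !v6 is true.
  3. (!v5 || v3) — v3 is true.
  4. (v6 || v3) — v3 is true.
  5. (v6 || !v4 || v2) — v2 is true.
  6. (v5 || !v2 || !v6) — !v6 is true.
  7. (!v1 || !v6 || v2) — v2 is true.
  8. (!v1 || !v6) — !v6 is true.
  9. (v2 || v5 || v1) — v1 is true.
  10. (!v5 || !v3) — !v5 is true.
  11. (v1 || !v2 || !v6) — v1 is true.
  12. (!v3 || !v4) — !v4 is true.
  13. (!v3 || !v1 || !v5) — !v5 is true.
  14. (v2 || v6 || v1) — v1 is true.
  15. (v4 || v2 || !v1) — v2 is true.
  16. (!v4 || v1) — v1 is true.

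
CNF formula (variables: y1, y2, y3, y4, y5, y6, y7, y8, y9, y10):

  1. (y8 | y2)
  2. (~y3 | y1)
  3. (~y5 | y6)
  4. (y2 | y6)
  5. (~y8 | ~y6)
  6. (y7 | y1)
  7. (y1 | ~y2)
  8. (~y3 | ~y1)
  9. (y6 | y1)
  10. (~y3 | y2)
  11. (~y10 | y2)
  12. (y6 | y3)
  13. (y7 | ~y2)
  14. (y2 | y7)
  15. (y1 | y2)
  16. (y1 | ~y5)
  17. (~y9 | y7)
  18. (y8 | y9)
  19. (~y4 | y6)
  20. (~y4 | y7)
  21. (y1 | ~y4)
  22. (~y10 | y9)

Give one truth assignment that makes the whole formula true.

y1=True, y2=True, y3=False, y4=True, y5=True, y6=True, y7=True, y8=False, y9=True, y10=False

Check each clause:
  1. (y2 | y8) — y2 is true.
  2. (y1 | ~y3) — y1 is true.
  3. (~y5 | y6) — y6 is true.
  4. (y6 | y2) — y2 is true.
  5. (~y8 | ~y6) — ~y8 is true.
  6. (y1 | y7) — y1 is true.
  7. (y1 | ~y2) — y1 is true.
  8. (~y1 | ~y3) — ~y3 is true.
  9. (y1 | y6) — y1 is true.
  10. (~y3 | y2) — y2 is true.
  11. (~y10 | y2) — y2 is true.
  12. (y3 | y6) — y6 is true.
  13. (y7 | ~y2) — y7 is true.
  14. (y7 | y2) — y2 is true.
  15. (y1 | y2) — y1 is true.
  16. (~y5 | y1) — y1 is true.
  17. (y7 | ~y9) — y7 is true.
  18. (y9 | y8) — y9 is true.
  19. (~y4 | y6) — y6 is true.
  20. (y7 | ~y4) — y7 is true.
  21. (y1 | ~y4) — y1 is true.
  22. (y9 | ~y10) — y9 is true.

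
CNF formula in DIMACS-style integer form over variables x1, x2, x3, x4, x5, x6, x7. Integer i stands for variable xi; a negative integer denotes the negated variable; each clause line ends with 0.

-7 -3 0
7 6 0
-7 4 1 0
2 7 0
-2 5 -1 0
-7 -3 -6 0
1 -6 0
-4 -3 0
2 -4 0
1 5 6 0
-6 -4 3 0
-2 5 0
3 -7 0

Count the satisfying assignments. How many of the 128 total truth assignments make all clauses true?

Satisfying assignments:
  x1=T x2=T x3=F x4=F x5=T x6=T x7=F
  x1=T x2=T x3=T x4=F x5=T x6=T x7=F
Count: 2.

2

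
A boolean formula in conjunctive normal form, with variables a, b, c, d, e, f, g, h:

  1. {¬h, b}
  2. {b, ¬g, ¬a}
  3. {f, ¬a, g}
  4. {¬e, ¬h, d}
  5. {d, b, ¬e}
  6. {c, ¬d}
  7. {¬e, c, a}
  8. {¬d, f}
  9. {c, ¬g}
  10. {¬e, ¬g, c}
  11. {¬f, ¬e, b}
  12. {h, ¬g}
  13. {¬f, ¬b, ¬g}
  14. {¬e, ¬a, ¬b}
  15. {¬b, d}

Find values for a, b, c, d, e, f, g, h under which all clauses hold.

Pure literal: c appears only positively; assign c = True.
e occurs only negated in the remaining clauses — set e = False.
Branch on a: take a = True.
For the remaining variables, b = False, d = True, f = True, g = False, h = False works.

a = T, b = F, c = T, d = T, e = F, f = T, g = F, h = F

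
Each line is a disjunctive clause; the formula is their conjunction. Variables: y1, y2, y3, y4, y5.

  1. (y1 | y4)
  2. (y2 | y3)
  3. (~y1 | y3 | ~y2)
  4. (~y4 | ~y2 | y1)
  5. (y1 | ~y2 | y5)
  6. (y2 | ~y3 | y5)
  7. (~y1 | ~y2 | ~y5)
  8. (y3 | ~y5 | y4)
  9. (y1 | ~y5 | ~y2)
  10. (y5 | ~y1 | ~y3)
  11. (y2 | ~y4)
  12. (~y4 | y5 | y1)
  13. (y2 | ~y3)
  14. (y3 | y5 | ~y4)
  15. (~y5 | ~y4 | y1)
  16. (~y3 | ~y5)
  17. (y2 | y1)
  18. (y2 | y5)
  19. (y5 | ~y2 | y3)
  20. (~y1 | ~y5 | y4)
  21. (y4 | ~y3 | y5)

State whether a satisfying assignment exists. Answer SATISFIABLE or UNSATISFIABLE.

UNSATISFIABLE

y5 = True:
  propagation gives y3=False, y2=True, y1=False; an empty clause results — contradiction.
y5 = False:
  propagation gives y2=True, y1=True, y3=True; an empty clause results — contradiction.
Every branch closes, so no satisfying assignment exists.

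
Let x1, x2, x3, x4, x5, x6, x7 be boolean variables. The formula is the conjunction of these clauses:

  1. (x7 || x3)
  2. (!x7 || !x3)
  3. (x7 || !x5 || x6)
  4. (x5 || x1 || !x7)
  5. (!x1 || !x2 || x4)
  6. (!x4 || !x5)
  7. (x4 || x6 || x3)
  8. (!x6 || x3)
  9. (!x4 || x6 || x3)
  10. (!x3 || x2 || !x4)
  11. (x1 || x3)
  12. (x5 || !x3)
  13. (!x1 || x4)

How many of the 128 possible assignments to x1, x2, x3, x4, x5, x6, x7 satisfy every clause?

2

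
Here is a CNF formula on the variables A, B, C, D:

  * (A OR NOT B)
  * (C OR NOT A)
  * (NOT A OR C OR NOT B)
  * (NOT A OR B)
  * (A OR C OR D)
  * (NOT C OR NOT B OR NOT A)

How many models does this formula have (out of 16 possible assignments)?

3

Satisfying assignments:
  A=F B=F C=F D=T
  A=F B=F C=T D=F
  A=F B=F C=T D=T
Count: 3.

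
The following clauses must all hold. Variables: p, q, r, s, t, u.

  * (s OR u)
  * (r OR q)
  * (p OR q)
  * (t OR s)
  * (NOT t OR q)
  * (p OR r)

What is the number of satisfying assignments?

Case analysis on q and p:
  q=T, p=T: r free; 5 ways for (s,t,u) × 2^1 = 10.
  q=T, p=F: 5 of the 16 assignments to (r,s,t,u) work.
  q=F, p=T: remaining (r,s,t,u) ∈ {(T,T,F,F); (T,T,F,T)} — 2.
  q=F, p=F: a clause becomes empty — 0.
Total: 10 + 5 + 2 + 0 = 17.

17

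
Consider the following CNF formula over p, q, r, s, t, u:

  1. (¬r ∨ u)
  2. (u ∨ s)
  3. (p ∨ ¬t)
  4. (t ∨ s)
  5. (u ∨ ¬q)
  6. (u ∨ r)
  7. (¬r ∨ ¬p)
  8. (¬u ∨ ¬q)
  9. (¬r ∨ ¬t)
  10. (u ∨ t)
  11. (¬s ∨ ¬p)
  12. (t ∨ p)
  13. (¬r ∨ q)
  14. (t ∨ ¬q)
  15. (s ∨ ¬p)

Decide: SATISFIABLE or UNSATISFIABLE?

t = True:
  propagation gives p=True, r=False, u=True, q=False; an empty clause results — contradiction.
t = False:
  propagation gives s=True, u=True, q=False, p=False; an empty clause results — contradiction.
Every branch closes, so no satisfying assignment exists.

UNSATISFIABLE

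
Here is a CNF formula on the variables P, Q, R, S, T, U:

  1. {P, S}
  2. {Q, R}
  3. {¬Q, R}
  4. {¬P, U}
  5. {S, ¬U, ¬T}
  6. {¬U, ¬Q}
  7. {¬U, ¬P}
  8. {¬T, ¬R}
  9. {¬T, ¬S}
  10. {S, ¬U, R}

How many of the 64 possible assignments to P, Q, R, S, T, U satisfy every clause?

3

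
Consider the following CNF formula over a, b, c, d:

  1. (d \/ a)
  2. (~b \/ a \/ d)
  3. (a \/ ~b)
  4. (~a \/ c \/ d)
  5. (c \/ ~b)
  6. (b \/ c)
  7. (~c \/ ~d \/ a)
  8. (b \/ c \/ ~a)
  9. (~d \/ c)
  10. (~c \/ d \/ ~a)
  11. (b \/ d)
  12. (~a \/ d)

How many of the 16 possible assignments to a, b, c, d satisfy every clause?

The models are:
  a=T b=F c=T d=T
  a=T b=T c=T d=T
Count: 2.

2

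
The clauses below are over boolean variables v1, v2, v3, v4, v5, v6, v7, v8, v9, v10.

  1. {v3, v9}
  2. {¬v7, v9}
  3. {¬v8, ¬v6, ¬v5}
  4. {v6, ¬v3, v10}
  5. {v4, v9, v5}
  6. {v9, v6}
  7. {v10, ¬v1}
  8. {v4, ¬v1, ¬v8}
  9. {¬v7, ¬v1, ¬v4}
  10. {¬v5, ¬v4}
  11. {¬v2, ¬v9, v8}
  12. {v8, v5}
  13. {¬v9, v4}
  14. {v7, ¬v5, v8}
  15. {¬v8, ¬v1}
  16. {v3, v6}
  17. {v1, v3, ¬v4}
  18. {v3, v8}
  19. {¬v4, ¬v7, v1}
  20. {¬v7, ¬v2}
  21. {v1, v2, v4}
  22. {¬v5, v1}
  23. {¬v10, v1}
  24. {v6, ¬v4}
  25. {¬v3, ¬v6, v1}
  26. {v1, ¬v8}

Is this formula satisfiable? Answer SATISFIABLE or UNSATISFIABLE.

UNSATISFIABLE

v1 = True:
  propagation gives v10=True, v8=False, v5=True, v4=False; an empty clause results — contradiction.
v1 = False:
  propagation gives v5=False, v8=True; an empty clause results — contradiction.
Every branch closes, so no satisfying assignment exists.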